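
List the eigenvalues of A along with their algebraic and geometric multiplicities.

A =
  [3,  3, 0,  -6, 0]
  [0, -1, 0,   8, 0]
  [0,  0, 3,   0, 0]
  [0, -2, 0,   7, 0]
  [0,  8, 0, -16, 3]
λ = 3: alg = 5, geom = 4

Step 1 — factor the characteristic polynomial to read off the algebraic multiplicities:
  χ_A(x) = (x - 3)^5

Step 2 — compute geometric multiplicities via the rank-nullity identity g(λ) = n − rank(A − λI):
  rank(A − (3)·I) = 1, so dim ker(A − (3)·I) = n − 1 = 4

Summary:
  λ = 3: algebraic multiplicity = 5, geometric multiplicity = 4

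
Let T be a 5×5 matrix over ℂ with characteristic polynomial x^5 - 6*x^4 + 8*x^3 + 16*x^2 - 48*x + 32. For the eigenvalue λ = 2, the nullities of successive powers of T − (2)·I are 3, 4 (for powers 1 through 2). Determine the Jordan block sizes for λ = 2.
Block sizes for λ = 2: [2, 1, 1]

From the dimensions of kernels of powers, the number of Jordan blocks of size at least j is d_j − d_{j−1} where d_j = dim ker(N^j) (with d_0 = 0). Computing the differences gives [3, 1].
The number of blocks of size exactly k is (#blocks of size ≥ k) − (#blocks of size ≥ k + 1), so the partition is: 2 block(s) of size 1, 1 block(s) of size 2.
In nonincreasing order the block sizes are [2, 1, 1].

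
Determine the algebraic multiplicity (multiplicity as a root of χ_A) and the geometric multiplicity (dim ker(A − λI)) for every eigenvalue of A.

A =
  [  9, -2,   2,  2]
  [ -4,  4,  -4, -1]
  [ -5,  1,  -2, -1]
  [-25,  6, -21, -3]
λ = -1: alg = 1, geom = 1; λ = 3: alg = 3, geom = 1

Step 1 — factor the characteristic polynomial to read off the algebraic multiplicities:
  χ_A(x) = (x - 3)^3*(x + 1)

Step 2 — compute geometric multiplicities via the rank-nullity identity g(λ) = n − rank(A − λI):
  rank(A − (-1)·I) = 3, so dim ker(A − (-1)·I) = n − 3 = 1
  rank(A − (3)·I) = 3, so dim ker(A − (3)·I) = n − 3 = 1

Summary:
  λ = -1: algebraic multiplicity = 1, geometric multiplicity = 1
  λ = 3: algebraic multiplicity = 3, geometric multiplicity = 1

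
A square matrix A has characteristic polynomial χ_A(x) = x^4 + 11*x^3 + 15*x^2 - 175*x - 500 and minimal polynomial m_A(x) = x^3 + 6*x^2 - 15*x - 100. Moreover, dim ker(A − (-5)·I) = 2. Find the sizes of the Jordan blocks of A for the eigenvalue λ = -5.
Block sizes for λ = -5: [2, 1]

Step 1 — from the characteristic polynomial, algebraic multiplicity of λ = -5 is 3. From dim ker(A − (-5)·I) = 2, there are exactly 2 Jordan blocks for λ = -5.
Step 2 — from the minimal polynomial, the factor (x + 5)^2 tells us the largest block for λ = -5 has size 2.
Step 3 — with total size 3, 2 blocks, and largest block 2, the block sizes (in nonincreasing order) are [2, 1].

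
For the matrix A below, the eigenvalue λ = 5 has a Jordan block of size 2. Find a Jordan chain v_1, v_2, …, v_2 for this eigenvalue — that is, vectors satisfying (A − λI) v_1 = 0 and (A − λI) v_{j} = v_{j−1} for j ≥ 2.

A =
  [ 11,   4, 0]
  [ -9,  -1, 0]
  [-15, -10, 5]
A Jordan chain for λ = 5 of length 2:
v_1 = (6, -9, -15)ᵀ
v_2 = (1, 0, 0)ᵀ

Let N = A − (5)·I. We want v_2 with N^2 v_2 = 0 but N^1 v_2 ≠ 0; then v_{j-1} := N · v_j for j = 2, …, 2.

Pick v_2 = (1, 0, 0)ᵀ.
Then v_1 = N · v_2 = (6, -9, -15)ᵀ.

Sanity check: (A − (5)·I) v_1 = (0, 0, 0)ᵀ = 0. ✓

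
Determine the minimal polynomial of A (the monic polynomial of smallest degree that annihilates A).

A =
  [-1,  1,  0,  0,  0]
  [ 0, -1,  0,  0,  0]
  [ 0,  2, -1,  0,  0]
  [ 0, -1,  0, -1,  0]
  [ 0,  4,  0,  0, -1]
x^2 + 2*x + 1

The characteristic polynomial is χ_A(x) = (x + 1)^5, so the eigenvalues are known. The minimal polynomial is
  m_A(x) = Π_λ (x − λ)^{k_λ}
where k_λ is the size of the *largest* Jordan block for λ (equivalently, the smallest k with (A − λI)^k v = 0 for every generalised eigenvector v of λ).

  λ = -1: largest Jordan block has size 2, contributing (x + 1)^2

So m_A(x) = (x + 1)^2 = x^2 + 2*x + 1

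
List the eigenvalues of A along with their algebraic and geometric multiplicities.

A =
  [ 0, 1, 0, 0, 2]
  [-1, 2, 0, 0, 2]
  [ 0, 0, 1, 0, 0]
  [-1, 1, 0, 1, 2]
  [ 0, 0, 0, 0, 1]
λ = 1: alg = 5, geom = 4

Step 1 — factor the characteristic polynomial to read off the algebraic multiplicities:
  χ_A(x) = (x - 1)^5

Step 2 — compute geometric multiplicities via the rank-nullity identity g(λ) = n − rank(A − λI):
  rank(A − (1)·I) = 1, so dim ker(A − (1)·I) = n − 1 = 4

Summary:
  λ = 1: algebraic multiplicity = 5, geometric multiplicity = 4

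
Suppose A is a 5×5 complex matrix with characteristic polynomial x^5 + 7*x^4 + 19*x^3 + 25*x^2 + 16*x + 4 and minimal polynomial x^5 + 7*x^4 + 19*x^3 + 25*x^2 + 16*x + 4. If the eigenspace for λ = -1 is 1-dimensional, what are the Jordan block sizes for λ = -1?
Block sizes for λ = -1: [3]

Step 1 — from the characteristic polynomial, algebraic multiplicity of λ = -1 is 3. From dim ker(A − (-1)·I) = 1, there are exactly 1 Jordan blocks for λ = -1.
Step 2 — from the minimal polynomial, the factor (x + 1)^3 tells us the largest block for λ = -1 has size 3.
Step 3 — with total size 3, 1 blocks, and largest block 3, the block sizes (in nonincreasing order) are [3].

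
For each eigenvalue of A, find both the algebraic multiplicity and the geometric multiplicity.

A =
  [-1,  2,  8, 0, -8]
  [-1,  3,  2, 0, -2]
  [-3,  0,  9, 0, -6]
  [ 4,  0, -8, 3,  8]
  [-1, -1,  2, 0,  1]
λ = 3: alg = 5, geom = 3

Step 1 — factor the characteristic polynomial to read off the algebraic multiplicities:
  χ_A(x) = (x - 3)^5

Step 2 — compute geometric multiplicities via the rank-nullity identity g(λ) = n − rank(A − λI):
  rank(A − (3)·I) = 2, so dim ker(A − (3)·I) = n − 2 = 3

Summary:
  λ = 3: algebraic multiplicity = 5, geometric multiplicity = 3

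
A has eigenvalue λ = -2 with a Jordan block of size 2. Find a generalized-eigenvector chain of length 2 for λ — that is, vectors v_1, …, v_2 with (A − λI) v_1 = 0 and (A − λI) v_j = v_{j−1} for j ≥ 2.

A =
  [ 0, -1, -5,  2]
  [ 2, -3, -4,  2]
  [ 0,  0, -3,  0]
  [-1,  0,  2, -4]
A Jordan chain for λ = -2 of length 2:
v_1 = (2, 2, 0, -1)ᵀ
v_2 = (1, 0, 0, 0)ᵀ

Let N = A − (-2)·I. We want v_2 with N^2 v_2 = 0 but N^1 v_2 ≠ 0; then v_{j-1} := N · v_j for j = 2, …, 2.

Pick v_2 = (1, 0, 0, 0)ᵀ.
Then v_1 = N · v_2 = (2, 2, 0, -1)ᵀ.

Sanity check: (A − (-2)·I) v_1 = (0, 0, 0, 0)ᵀ = 0. ✓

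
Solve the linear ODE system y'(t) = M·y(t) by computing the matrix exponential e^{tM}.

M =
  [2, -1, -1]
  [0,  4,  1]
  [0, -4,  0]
e^{tM} =
  [exp(2*t), t^2*exp(2*t) - t*exp(2*t), t^2*exp(2*t)/2 - t*exp(2*t)]
  [0, 2*t*exp(2*t) + exp(2*t), t*exp(2*t)]
  [0, -4*t*exp(2*t), -2*t*exp(2*t) + exp(2*t)]

Strategy: write M = P · J · P⁻¹ where J is a Jordan canonical form, so e^{tM} = P · e^{tJ} · P⁻¹, and e^{tJ} can be computed block-by-block.

M has Jordan form
J =
  [2, 1, 0]
  [0, 2, 1]
  [0, 0, 2]
(up to reordering of blocks).

Per-block formulas:
  For a 3×3 Jordan block J_3(2): exp(t · J_3(2)) = e^(2t)·(I + t·N + (t^2/2)·N^2), where N is the 3×3 nilpotent shift.

After assembling e^{tJ} and conjugating by P, we get:

e^{tM} =
  [exp(2*t), t^2*exp(2*t) - t*exp(2*t), t^2*exp(2*t)/2 - t*exp(2*t)]
  [0, 2*t*exp(2*t) + exp(2*t), t*exp(2*t)]
  [0, -4*t*exp(2*t), -2*t*exp(2*t) + exp(2*t)]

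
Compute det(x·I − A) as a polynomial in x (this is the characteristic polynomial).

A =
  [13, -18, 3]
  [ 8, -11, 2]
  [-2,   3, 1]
x^3 - 3*x^2 + 3*x - 1

Expanding det(x·I − A) (e.g. by cofactor expansion or by noting that A is similar to its Jordan form J, which has the same characteristic polynomial as A) gives
  χ_A(x) = x^3 - 3*x^2 + 3*x - 1
which factors as (x - 1)^3. The eigenvalues (with algebraic multiplicities) are λ = 1 with multiplicity 3.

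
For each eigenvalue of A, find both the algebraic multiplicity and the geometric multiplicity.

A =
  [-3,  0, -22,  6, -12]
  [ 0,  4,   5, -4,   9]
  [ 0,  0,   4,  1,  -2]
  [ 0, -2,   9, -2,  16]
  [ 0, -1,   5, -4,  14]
λ = -3: alg = 1, geom = 1; λ = 5: alg = 4, geom = 2

Step 1 — factor the characteristic polynomial to read off the algebraic multiplicities:
  χ_A(x) = (x - 5)^4*(x + 3)

Step 2 — compute geometric multiplicities via the rank-nullity identity g(λ) = n − rank(A − λI):
  rank(A − (-3)·I) = 4, so dim ker(A − (-3)·I) = n − 4 = 1
  rank(A − (5)·I) = 3, so dim ker(A − (5)·I) = n − 3 = 2

Summary:
  λ = -3: algebraic multiplicity = 1, geometric multiplicity = 1
  λ = 5: algebraic multiplicity = 4, geometric multiplicity = 2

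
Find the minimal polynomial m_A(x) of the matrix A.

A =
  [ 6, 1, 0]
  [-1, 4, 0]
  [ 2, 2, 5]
x^2 - 10*x + 25

The characteristic polynomial is χ_A(x) = (x - 5)^3, so the eigenvalues are known. The minimal polynomial is
  m_A(x) = Π_λ (x − λ)^{k_λ}
where k_λ is the size of the *largest* Jordan block for λ (equivalently, the smallest k with (A − λI)^k v = 0 for every generalised eigenvector v of λ).

  λ = 5: largest Jordan block has size 2, contributing (x − 5)^2

So m_A(x) = (x - 5)^2 = x^2 - 10*x + 25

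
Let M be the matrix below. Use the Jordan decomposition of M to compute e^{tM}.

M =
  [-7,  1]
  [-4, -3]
e^{tM} =
  [-2*t*exp(-5*t) + exp(-5*t), t*exp(-5*t)]
  [-4*t*exp(-5*t), 2*t*exp(-5*t) + exp(-5*t)]

Strategy: write M = P · J · P⁻¹ where J is a Jordan canonical form, so e^{tM} = P · e^{tJ} · P⁻¹, and e^{tJ} can be computed block-by-block.

M has Jordan form
J =
  [-5,  1]
  [ 0, -5]
(up to reordering of blocks).

Per-block formulas:
  For a 2×2 Jordan block J_2(-5): exp(t · J_2(-5)) = e^(-5t)·(I + t·N), where N is the 2×2 nilpotent shift.

After assembling e^{tJ} and conjugating by P, we get:

e^{tM} =
  [-2*t*exp(-5*t) + exp(-5*t), t*exp(-5*t)]
  [-4*t*exp(-5*t), 2*t*exp(-5*t) + exp(-5*t)]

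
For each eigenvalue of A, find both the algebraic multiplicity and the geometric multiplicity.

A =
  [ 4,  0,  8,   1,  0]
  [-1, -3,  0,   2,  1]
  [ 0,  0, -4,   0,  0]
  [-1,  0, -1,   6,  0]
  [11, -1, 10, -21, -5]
λ = -4: alg = 3, geom = 2; λ = 5: alg = 2, geom = 1

Step 1 — factor the characteristic polynomial to read off the algebraic multiplicities:
  χ_A(x) = (x - 5)^2*(x + 4)^3

Step 2 — compute geometric multiplicities via the rank-nullity identity g(λ) = n − rank(A − λI):
  rank(A − (-4)·I) = 3, so dim ker(A − (-4)·I) = n − 3 = 2
  rank(A − (5)·I) = 4, so dim ker(A − (5)·I) = n − 4 = 1

Summary:
  λ = -4: algebraic multiplicity = 3, geometric multiplicity = 2
  λ = 5: algebraic multiplicity = 2, geometric multiplicity = 1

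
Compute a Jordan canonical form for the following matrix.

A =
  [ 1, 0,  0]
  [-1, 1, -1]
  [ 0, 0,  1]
J_2(1) ⊕ J_1(1)

The characteristic polynomial is
  det(x·I − A) = x^3 - 3*x^2 + 3*x - 1 = (x - 1)^3

Eigenvalues and multiplicities (the geometric multiplicity of λ is n − rank(A − λI), which equals the number of Jordan blocks for λ):
  λ = 1: algebraic multiplicity = 3, geometric multiplicity = 2

Determining the block sizes for each eigenvalue:
  λ = 1: 2 blocks summing to 3 forces exactly one block of size 2 and the rest size 1 → block sizes [2, 1]

Assembling the blocks gives a Jordan form
J =
  [1, 1, 0]
  [0, 1, 0]
  [0, 0, 1]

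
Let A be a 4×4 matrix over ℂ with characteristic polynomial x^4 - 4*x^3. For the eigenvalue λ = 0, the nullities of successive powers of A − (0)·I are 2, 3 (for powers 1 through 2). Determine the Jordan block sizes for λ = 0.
Block sizes for λ = 0: [2, 1]

From the dimensions of kernels of powers, the number of Jordan blocks of size at least j is d_j − d_{j−1} where d_j = dim ker(N^j) (with d_0 = 0). Computing the differences gives [2, 1].
The number of blocks of size exactly k is (#blocks of size ≥ k) − (#blocks of size ≥ k + 1), so the partition is: 1 block(s) of size 1, 1 block(s) of size 2.
In nonincreasing order the block sizes are [2, 1].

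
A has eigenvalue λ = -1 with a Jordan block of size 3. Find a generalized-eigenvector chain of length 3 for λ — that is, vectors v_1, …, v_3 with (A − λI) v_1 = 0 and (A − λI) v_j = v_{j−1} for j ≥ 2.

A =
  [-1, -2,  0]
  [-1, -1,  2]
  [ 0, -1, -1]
A Jordan chain for λ = -1 of length 3:
v_1 = (2, 0, 1)ᵀ
v_2 = (0, -1, 0)ᵀ
v_3 = (1, 0, 0)ᵀ

Let N = A − (-1)·I. We want v_3 with N^3 v_3 = 0 but N^2 v_3 ≠ 0; then v_{j-1} := N · v_j for j = 3, …, 2.

Pick v_3 = (1, 0, 0)ᵀ.
Then v_2 = N · v_3 = (0, -1, 0)ᵀ.
Then v_1 = N · v_2 = (2, 0, 1)ᵀ.

Sanity check: (A − (-1)·I) v_1 = (0, 0, 0)ᵀ = 0. ✓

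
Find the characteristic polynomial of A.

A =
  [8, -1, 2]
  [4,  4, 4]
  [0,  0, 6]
x^3 - 18*x^2 + 108*x - 216

Expanding det(x·I − A) (e.g. by cofactor expansion or by noting that A is similar to its Jordan form J, which has the same characteristic polynomial as A) gives
  χ_A(x) = x^3 - 18*x^2 + 108*x - 216
which factors as (x - 6)^3. The eigenvalues (with algebraic multiplicities) are λ = 6 with multiplicity 3.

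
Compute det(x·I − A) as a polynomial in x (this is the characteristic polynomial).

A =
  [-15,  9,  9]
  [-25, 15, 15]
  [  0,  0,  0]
x^3

Expanding det(x·I − A) (e.g. by cofactor expansion or by noting that A is similar to its Jordan form J, which has the same characteristic polynomial as A) gives
  χ_A(x) = x^3
which factors as x^3. The eigenvalues (with algebraic multiplicities) are λ = 0 with multiplicity 3.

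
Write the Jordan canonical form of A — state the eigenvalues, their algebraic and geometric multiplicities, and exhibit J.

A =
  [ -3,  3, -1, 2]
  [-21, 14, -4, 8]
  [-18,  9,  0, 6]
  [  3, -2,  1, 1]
J_3(3) ⊕ J_1(3)

The characteristic polynomial is
  det(x·I − A) = x^4 - 12*x^3 + 54*x^2 - 108*x + 81 = (x - 3)^4

Eigenvalues and multiplicities (the geometric multiplicity of λ is n − rank(A − λI), which equals the number of Jordan blocks for λ):
  λ = 3: algebraic multiplicity = 4, geometric multiplicity = 2

Determining the block sizes for each eigenvalue:
  λ = 3: with am = 4 and gm = 2, the partition is not yet determined (e.g. several partitions of 4 into 2 parts exist). Let N = A − (3)·I. Computing rank(N^1) = 2, rank(N^2) = 1, rank(N^3) = 0; the number of blocks of size ≥ j is rank(N^{j−1}) − rank(N^j), giving [2, 1, 1]. So we have 1 block(s) of size 3, 1 block(s) of size 1 → block sizes [3, 1]

Assembling the blocks gives a Jordan form
J =
  [3, 1, 0, 0]
  [0, 3, 1, 0]
  [0, 0, 3, 0]
  [0, 0, 0, 3]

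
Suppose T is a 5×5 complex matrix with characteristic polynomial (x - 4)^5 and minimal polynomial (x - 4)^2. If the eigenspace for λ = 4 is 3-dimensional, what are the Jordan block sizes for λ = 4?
Block sizes for λ = 4: [2, 2, 1]

Step 1 — from the characteristic polynomial, algebraic multiplicity of λ = 4 is 5. From dim ker(T − (4)·I) = 3, there are exactly 3 Jordan blocks for λ = 4.
Step 2 — from the minimal polynomial, the factor (x − 4)^2 tells us the largest block for λ = 4 has size 2.
Step 3 — with total size 5, 3 blocks, and largest block 2, the block sizes (in nonincreasing order) are [2, 2, 1].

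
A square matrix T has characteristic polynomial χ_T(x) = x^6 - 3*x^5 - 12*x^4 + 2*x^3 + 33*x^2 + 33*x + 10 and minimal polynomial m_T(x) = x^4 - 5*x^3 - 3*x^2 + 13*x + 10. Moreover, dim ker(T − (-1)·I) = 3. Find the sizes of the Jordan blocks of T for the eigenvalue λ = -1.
Block sizes for λ = -1: [2, 1, 1]

Step 1 — from the characteristic polynomial, algebraic multiplicity of λ = -1 is 4. From dim ker(T − (-1)·I) = 3, there are exactly 3 Jordan blocks for λ = -1.
Step 2 — from the minimal polynomial, the factor (x + 1)^2 tells us the largest block for λ = -1 has size 2.
Step 3 — with total size 4, 3 blocks, and largest block 2, the block sizes (in nonincreasing order) are [2, 1, 1].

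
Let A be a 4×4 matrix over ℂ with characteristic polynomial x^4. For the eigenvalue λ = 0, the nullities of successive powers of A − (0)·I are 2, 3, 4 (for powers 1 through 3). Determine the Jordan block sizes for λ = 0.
Block sizes for λ = 0: [3, 1]

From the dimensions of kernels of powers, the number of Jordan blocks of size at least j is d_j − d_{j−1} where d_j = dim ker(N^j) (with d_0 = 0). Computing the differences gives [2, 1, 1].
The number of blocks of size exactly k is (#blocks of size ≥ k) − (#blocks of size ≥ k + 1), so the partition is: 1 block(s) of size 1, 1 block(s) of size 3.
In nonincreasing order the block sizes are [3, 1].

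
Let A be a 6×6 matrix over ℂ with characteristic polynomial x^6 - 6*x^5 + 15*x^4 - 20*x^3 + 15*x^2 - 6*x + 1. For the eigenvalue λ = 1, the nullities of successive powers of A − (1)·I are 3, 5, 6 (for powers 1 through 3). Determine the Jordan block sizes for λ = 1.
Block sizes for λ = 1: [3, 2, 1]

From the dimensions of kernels of powers, the number of Jordan blocks of size at least j is d_j − d_{j−1} where d_j = dim ker(N^j) (with d_0 = 0). Computing the differences gives [3, 2, 1].
The number of blocks of size exactly k is (#blocks of size ≥ k) − (#blocks of size ≥ k + 1), so the partition is: 1 block(s) of size 1, 1 block(s) of size 2, 1 block(s) of size 3.
In nonincreasing order the block sizes are [3, 2, 1].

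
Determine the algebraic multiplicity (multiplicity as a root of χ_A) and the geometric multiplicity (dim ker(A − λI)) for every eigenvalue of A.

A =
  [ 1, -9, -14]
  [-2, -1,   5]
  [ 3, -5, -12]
λ = -4: alg = 3, geom = 1

Step 1 — factor the characteristic polynomial to read off the algebraic multiplicities:
  χ_A(x) = (x + 4)^3

Step 2 — compute geometric multiplicities via the rank-nullity identity g(λ) = n − rank(A − λI):
  rank(A − (-4)·I) = 2, so dim ker(A − (-4)·I) = n − 2 = 1

Summary:
  λ = -4: algebraic multiplicity = 3, geometric multiplicity = 1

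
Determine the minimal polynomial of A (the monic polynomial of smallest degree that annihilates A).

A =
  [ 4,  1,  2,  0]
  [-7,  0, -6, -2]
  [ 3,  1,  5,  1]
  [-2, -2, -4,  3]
x^2 - 6*x + 9

The characteristic polynomial is χ_A(x) = (x - 3)^4, so the eigenvalues are known. The minimal polynomial is
  m_A(x) = Π_λ (x − λ)^{k_λ}
where k_λ is the size of the *largest* Jordan block for λ (equivalently, the smallest k with (A − λI)^k v = 0 for every generalised eigenvector v of λ).

  λ = 3: largest Jordan block has size 2, contributing (x − 3)^2

So m_A(x) = (x - 3)^2 = x^2 - 6*x + 9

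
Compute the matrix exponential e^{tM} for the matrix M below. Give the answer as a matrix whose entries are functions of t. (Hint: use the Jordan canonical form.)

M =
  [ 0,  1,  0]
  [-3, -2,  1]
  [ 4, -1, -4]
e^{tM} =
  [t^2*exp(-2*t)/2 + 2*t*exp(-2*t) + exp(-2*t), t^2*exp(-2*t) + t*exp(-2*t), t^2*exp(-2*t)/2]
  [-t^2*exp(-2*t) - 3*t*exp(-2*t), -2*t^2*exp(-2*t) + exp(-2*t), -t^2*exp(-2*t) + t*exp(-2*t)]
  [3*t^2*exp(-2*t)/2 + 4*t*exp(-2*t), 3*t^2*exp(-2*t) - t*exp(-2*t), 3*t^2*exp(-2*t)/2 - 2*t*exp(-2*t) + exp(-2*t)]

Strategy: write M = P · J · P⁻¹ where J is a Jordan canonical form, so e^{tM} = P · e^{tJ} · P⁻¹, and e^{tJ} can be computed block-by-block.

M has Jordan form
J =
  [-2,  1,  0]
  [ 0, -2,  1]
  [ 0,  0, -2]
(up to reordering of blocks).

Per-block formulas:
  For a 3×3 Jordan block J_3(-2): exp(t · J_3(-2)) = e^(-2t)·(I + t·N + (t^2/2)·N^2), where N is the 3×3 nilpotent shift.

After assembling e^{tJ} and conjugating by P, we get:

e^{tM} =
  [t^2*exp(-2*t)/2 + 2*t*exp(-2*t) + exp(-2*t), t^2*exp(-2*t) + t*exp(-2*t), t^2*exp(-2*t)/2]
  [-t^2*exp(-2*t) - 3*t*exp(-2*t), -2*t^2*exp(-2*t) + exp(-2*t), -t^2*exp(-2*t) + t*exp(-2*t)]
  [3*t^2*exp(-2*t)/2 + 4*t*exp(-2*t), 3*t^2*exp(-2*t) - t*exp(-2*t), 3*t^2*exp(-2*t)/2 - 2*t*exp(-2*t) + exp(-2*t)]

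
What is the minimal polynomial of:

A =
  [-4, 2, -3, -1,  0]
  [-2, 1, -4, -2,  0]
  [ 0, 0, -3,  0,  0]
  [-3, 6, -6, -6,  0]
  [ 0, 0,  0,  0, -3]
x^3 + 9*x^2 + 27*x + 27

The characteristic polynomial is χ_A(x) = (x + 3)^5, so the eigenvalues are known. The minimal polynomial is
  m_A(x) = Π_λ (x − λ)^{k_λ}
where k_λ is the size of the *largest* Jordan block for λ (equivalently, the smallest k with (A − λI)^k v = 0 for every generalised eigenvector v of λ).

  λ = -3: largest Jordan block has size 3, contributing (x + 3)^3

So m_A(x) = (x + 3)^3 = x^3 + 9*x^2 + 27*x + 27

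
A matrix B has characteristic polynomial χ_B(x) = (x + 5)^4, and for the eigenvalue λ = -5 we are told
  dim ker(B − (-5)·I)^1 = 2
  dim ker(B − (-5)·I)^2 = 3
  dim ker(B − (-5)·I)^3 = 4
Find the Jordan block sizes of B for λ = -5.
Block sizes for λ = -5: [3, 1]

From the dimensions of kernels of powers, the number of Jordan blocks of size at least j is d_j − d_{j−1} where d_j = dim ker(N^j) (with d_0 = 0). Computing the differences gives [2, 1, 1].
The number of blocks of size exactly k is (#blocks of size ≥ k) − (#blocks of size ≥ k + 1), so the partition is: 1 block(s) of size 1, 1 block(s) of size 3.
In nonincreasing order the block sizes are [3, 1].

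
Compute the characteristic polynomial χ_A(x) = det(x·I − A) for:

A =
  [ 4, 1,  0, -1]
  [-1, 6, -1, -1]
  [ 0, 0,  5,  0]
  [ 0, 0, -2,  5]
x^4 - 20*x^3 + 150*x^2 - 500*x + 625

Expanding det(x·I − A) (e.g. by cofactor expansion or by noting that A is similar to its Jordan form J, which has the same characteristic polynomial as A) gives
  χ_A(x) = x^4 - 20*x^3 + 150*x^2 - 500*x + 625
which factors as (x - 5)^4. The eigenvalues (with algebraic multiplicities) are λ = 5 with multiplicity 4.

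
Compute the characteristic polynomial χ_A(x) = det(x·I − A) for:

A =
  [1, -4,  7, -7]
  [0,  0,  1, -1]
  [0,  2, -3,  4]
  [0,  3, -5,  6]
x^4 - 4*x^3 + 6*x^2 - 4*x + 1

Expanding det(x·I − A) (e.g. by cofactor expansion or by noting that A is similar to its Jordan form J, which has the same characteristic polynomial as A) gives
  χ_A(x) = x^4 - 4*x^3 + 6*x^2 - 4*x + 1
which factors as (x - 1)^4. The eigenvalues (with algebraic multiplicities) are λ = 1 with multiplicity 4.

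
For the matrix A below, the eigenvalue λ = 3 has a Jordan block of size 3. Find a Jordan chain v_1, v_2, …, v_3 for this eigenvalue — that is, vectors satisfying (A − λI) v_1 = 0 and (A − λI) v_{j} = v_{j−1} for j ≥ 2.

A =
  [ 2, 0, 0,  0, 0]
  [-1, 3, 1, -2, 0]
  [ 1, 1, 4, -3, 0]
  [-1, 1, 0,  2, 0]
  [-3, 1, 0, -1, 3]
A Jordan chain for λ = 3 of length 3:
v_1 = (0, -1, -2, -1, -1)ᵀ
v_2 = (0, 0, 1, 1, 1)ᵀ
v_3 = (0, 1, 0, 0, 0)ᵀ

Let N = A − (3)·I. We want v_3 with N^3 v_3 = 0 but N^2 v_3 ≠ 0; then v_{j-1} := N · v_j for j = 3, …, 2.

Pick v_3 = (0, 1, 0, 0, 0)ᵀ.
Then v_2 = N · v_3 = (0, 0, 1, 1, 1)ᵀ.
Then v_1 = N · v_2 = (0, -1, -2, -1, -1)ᵀ.

Sanity check: (A − (3)·I) v_1 = (0, 0, 0, 0, 0)ᵀ = 0. ✓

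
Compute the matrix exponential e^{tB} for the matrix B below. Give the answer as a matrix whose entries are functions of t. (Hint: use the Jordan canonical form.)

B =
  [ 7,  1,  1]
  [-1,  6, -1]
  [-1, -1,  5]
e^{tB} =
  [-t^2*exp(6*t)/2 + t*exp(6*t) + exp(6*t), t*exp(6*t), -t^2*exp(6*t)/2 + t*exp(6*t)]
  [-t*exp(6*t), exp(6*t), -t*exp(6*t)]
  [t^2*exp(6*t)/2 - t*exp(6*t), -t*exp(6*t), t^2*exp(6*t)/2 - t*exp(6*t) + exp(6*t)]

Strategy: write B = P · J · P⁻¹ where J is a Jordan canonical form, so e^{tB} = P · e^{tJ} · P⁻¹, and e^{tJ} can be computed block-by-block.

B has Jordan form
J =
  [6, 1, 0]
  [0, 6, 1]
  [0, 0, 6]
(up to reordering of blocks).

Per-block formulas:
  For a 3×3 Jordan block J_3(6): exp(t · J_3(6)) = e^(6t)·(I + t·N + (t^2/2)·N^2), where N is the 3×3 nilpotent shift.

After assembling e^{tJ} and conjugating by P, we get:

e^{tB} =
  [-t^2*exp(6*t)/2 + t*exp(6*t) + exp(6*t), t*exp(6*t), -t^2*exp(6*t)/2 + t*exp(6*t)]
  [-t*exp(6*t), exp(6*t), -t*exp(6*t)]
  [t^2*exp(6*t)/2 - t*exp(6*t), -t*exp(6*t), t^2*exp(6*t)/2 - t*exp(6*t) + exp(6*t)]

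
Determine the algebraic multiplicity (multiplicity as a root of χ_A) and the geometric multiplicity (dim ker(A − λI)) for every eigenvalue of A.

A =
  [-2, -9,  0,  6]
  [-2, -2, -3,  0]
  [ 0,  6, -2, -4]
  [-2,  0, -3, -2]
λ = -2: alg = 4, geom = 2

Step 1 — factor the characteristic polynomial to read off the algebraic multiplicities:
  χ_A(x) = (x + 2)^4

Step 2 — compute geometric multiplicities via the rank-nullity identity g(λ) = n − rank(A − λI):
  rank(A − (-2)·I) = 2, so dim ker(A − (-2)·I) = n − 2 = 2

Summary:
  λ = -2: algebraic multiplicity = 4, geometric multiplicity = 2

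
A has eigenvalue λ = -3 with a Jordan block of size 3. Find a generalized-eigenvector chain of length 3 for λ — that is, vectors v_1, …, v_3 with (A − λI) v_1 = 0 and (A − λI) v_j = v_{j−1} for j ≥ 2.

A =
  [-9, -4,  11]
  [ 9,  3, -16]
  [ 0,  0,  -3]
A Jordan chain for λ = -3 of length 3:
v_1 = (-2, 3, 0)ᵀ
v_2 = (11, -16, 0)ᵀ
v_3 = (0, 0, 1)ᵀ

Let N = A − (-3)·I. We want v_3 with N^3 v_3 = 0 but N^2 v_3 ≠ 0; then v_{j-1} := N · v_j for j = 3, …, 2.

Pick v_3 = (0, 0, 1)ᵀ.
Then v_2 = N · v_3 = (11, -16, 0)ᵀ.
Then v_1 = N · v_2 = (-2, 3, 0)ᵀ.

Sanity check: (A − (-3)·I) v_1 = (0, 0, 0)ᵀ = 0. ✓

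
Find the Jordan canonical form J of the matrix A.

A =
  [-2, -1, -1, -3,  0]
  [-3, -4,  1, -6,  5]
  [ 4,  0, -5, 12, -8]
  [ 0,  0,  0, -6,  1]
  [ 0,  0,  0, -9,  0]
J_1(-5) ⊕ J_2(-3) ⊕ J_2(-3)

The characteristic polynomial is
  det(x·I − A) = x^5 + 17*x^4 + 114*x^3 + 378*x^2 + 621*x + 405 = (x + 3)^4*(x + 5)

Eigenvalues and multiplicities (the geometric multiplicity of λ is n − rank(A − λI), which equals the number of Jordan blocks for λ):
  λ = -5: algebraic multiplicity = 1, geometric multiplicity = 1
  λ = -3: algebraic multiplicity = 4, geometric multiplicity = 2

Determining the block sizes for each eigenvalue:
  λ = -5: one block (gm = 1), so the single block has size am = 1 → block sizes [1]
  λ = -3: with am = 4 and gm = 2, the partition is not yet determined (e.g. several partitions of 4 into 2 parts exist). Let N = A − (-3)·I. Computing rank(N^1) = 3, rank(N^2) = 1; the number of blocks of size ≥ j is rank(N^{j−1}) − rank(N^j), giving [2, 2]. So we have 2 block(s) of size 2 → block sizes [2, 2]

Assembling the blocks gives a Jordan form
J =
  [-5,  0,  0,  0,  0]
  [ 0, -3,  1,  0,  0]
  [ 0,  0, -3,  0,  0]
  [ 0,  0,  0, -3,  1]
  [ 0,  0,  0,  0, -3]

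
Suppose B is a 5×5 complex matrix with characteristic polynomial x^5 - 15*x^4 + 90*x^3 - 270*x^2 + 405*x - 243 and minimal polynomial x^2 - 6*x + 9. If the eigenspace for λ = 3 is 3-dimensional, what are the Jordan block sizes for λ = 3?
Block sizes for λ = 3: [2, 2, 1]

Step 1 — from the characteristic polynomial, algebraic multiplicity of λ = 3 is 5. From dim ker(B − (3)·I) = 3, there are exactly 3 Jordan blocks for λ = 3.
Step 2 — from the minimal polynomial, the factor (x − 3)^2 tells us the largest block for λ = 3 has size 2.
Step 3 — with total size 5, 3 blocks, and largest block 2, the block sizes (in nonincreasing order) are [2, 2, 1].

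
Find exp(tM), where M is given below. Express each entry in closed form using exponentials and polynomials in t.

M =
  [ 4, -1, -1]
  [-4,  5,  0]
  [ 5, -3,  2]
e^{tM} =
  [t*exp(3*t) + exp(3*t), -t*exp(3*t), -t*exp(3*t)]
  [2*t*exp(3*t) - 3*exp(5*t) + 3*exp(3*t), -2*t*exp(3*t) + 2*exp(5*t) - exp(3*t), -2*t*exp(3*t) + exp(5*t) - exp(3*t)]
  [-t*exp(3*t) + 3*exp(5*t) - 3*exp(3*t), t*exp(3*t) - 2*exp(5*t) + 2*exp(3*t), t*exp(3*t) - exp(5*t) + 2*exp(3*t)]

Strategy: write M = P · J · P⁻¹ where J is a Jordan canonical form, so e^{tM} = P · e^{tJ} · P⁻¹, and e^{tJ} can be computed block-by-block.

M has Jordan form
J =
  [3, 1, 0]
  [0, 3, 0]
  [0, 0, 5]
(up to reordering of blocks).

Per-block formulas:
  For a 2×2 Jordan block J_2(3): exp(t · J_2(3)) = e^(3t)·(I + t·N), where N is the 2×2 nilpotent shift.
  For a 1×1 block at λ = 5: exp(t · [5]) = [e^(5t)].

After assembling e^{tJ} and conjugating by P, we get:

e^{tM} =
  [t*exp(3*t) + exp(3*t), -t*exp(3*t), -t*exp(3*t)]
  [2*t*exp(3*t) - 3*exp(5*t) + 3*exp(3*t), -2*t*exp(3*t) + 2*exp(5*t) - exp(3*t), -2*t*exp(3*t) + exp(5*t) - exp(3*t)]
  [-t*exp(3*t) + 3*exp(5*t) - 3*exp(3*t), t*exp(3*t) - 2*exp(5*t) + 2*exp(3*t), t*exp(3*t) - exp(5*t) + 2*exp(3*t)]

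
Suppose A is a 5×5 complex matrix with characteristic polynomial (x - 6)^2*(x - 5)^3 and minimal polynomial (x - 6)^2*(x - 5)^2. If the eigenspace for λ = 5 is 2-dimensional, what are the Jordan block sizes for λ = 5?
Block sizes for λ = 5: [2, 1]

Step 1 — from the characteristic polynomial, algebraic multiplicity of λ = 5 is 3. From dim ker(A − (5)·I) = 2, there are exactly 2 Jordan blocks for λ = 5.
Step 2 — from the minimal polynomial, the factor (x − 5)^2 tells us the largest block for λ = 5 has size 2.
Step 3 — with total size 3, 2 blocks, and largest block 2, the block sizes (in nonincreasing order) are [2, 1].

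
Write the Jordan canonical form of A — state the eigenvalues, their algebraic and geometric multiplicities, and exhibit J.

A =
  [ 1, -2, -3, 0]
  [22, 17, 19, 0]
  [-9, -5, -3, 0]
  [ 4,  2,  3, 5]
J_3(5) ⊕ J_1(5)

The characteristic polynomial is
  det(x·I − A) = x^4 - 20*x^3 + 150*x^2 - 500*x + 625 = (x - 5)^4

Eigenvalues and multiplicities (the geometric multiplicity of λ is n − rank(A − λI), which equals the number of Jordan blocks for λ):
  λ = 5: algebraic multiplicity = 4, geometric multiplicity = 2

Determining the block sizes for each eigenvalue:
  λ = 5: with am = 4 and gm = 2, the partition is not yet determined (e.g. several partitions of 4 into 2 parts exist). Let N = A − (5)·I. Computing rank(N^1) = 2, rank(N^2) = 1, rank(N^3) = 0; the number of blocks of size ≥ j is rank(N^{j−1}) − rank(N^j), giving [2, 1, 1]. So we have 1 block(s) of size 3, 1 block(s) of size 1 → block sizes [3, 1]

Assembling the blocks gives a Jordan form
J =
  [5, 1, 0, 0]
  [0, 5, 1, 0]
  [0, 0, 5, 0]
  [0, 0, 0, 5]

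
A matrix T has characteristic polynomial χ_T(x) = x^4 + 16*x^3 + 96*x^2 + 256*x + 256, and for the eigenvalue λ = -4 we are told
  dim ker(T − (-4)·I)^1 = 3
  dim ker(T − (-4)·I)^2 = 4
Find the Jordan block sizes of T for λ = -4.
Block sizes for λ = -4: [2, 1, 1]

From the dimensions of kernels of powers, the number of Jordan blocks of size at least j is d_j − d_{j−1} where d_j = dim ker(N^j) (with d_0 = 0). Computing the differences gives [3, 1].
The number of blocks of size exactly k is (#blocks of size ≥ k) − (#blocks of size ≥ k + 1), so the partition is: 2 block(s) of size 1, 1 block(s) of size 2.
In nonincreasing order the block sizes are [2, 1, 1].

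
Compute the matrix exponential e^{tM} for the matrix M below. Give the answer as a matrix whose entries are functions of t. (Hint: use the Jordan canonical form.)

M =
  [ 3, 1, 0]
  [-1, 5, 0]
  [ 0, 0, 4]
e^{tM} =
  [-t*exp(4*t) + exp(4*t), t*exp(4*t), 0]
  [-t*exp(4*t), t*exp(4*t) + exp(4*t), 0]
  [0, 0, exp(4*t)]

Strategy: write M = P · J · P⁻¹ where J is a Jordan canonical form, so e^{tM} = P · e^{tJ} · P⁻¹, and e^{tJ} can be computed block-by-block.

M has Jordan form
J =
  [4, 1, 0]
  [0, 4, 0]
  [0, 0, 4]
(up to reordering of blocks).

Per-block formulas:
  For a 1×1 block at λ = 4: exp(t · [4]) = [e^(4t)].
  For a 2×2 Jordan block J_2(4): exp(t · J_2(4)) = e^(4t)·(I + t·N), where N is the 2×2 nilpotent shift.

After assembling e^{tJ} and conjugating by P, we get:

e^{tM} =
  [-t*exp(4*t) + exp(4*t), t*exp(4*t), 0]
  [-t*exp(4*t), t*exp(4*t) + exp(4*t), 0]
  [0, 0, exp(4*t)]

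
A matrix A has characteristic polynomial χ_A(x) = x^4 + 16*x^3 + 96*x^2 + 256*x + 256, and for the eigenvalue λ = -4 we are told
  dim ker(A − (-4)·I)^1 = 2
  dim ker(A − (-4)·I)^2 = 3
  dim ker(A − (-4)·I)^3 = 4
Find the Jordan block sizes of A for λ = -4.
Block sizes for λ = -4: [3, 1]

From the dimensions of kernels of powers, the number of Jordan blocks of size at least j is d_j − d_{j−1} where d_j = dim ker(N^j) (with d_0 = 0). Computing the differences gives [2, 1, 1].
The number of blocks of size exactly k is (#blocks of size ≥ k) − (#blocks of size ≥ k + 1), so the partition is: 1 block(s) of size 1, 1 block(s) of size 3.
In nonincreasing order the block sizes are [3, 1].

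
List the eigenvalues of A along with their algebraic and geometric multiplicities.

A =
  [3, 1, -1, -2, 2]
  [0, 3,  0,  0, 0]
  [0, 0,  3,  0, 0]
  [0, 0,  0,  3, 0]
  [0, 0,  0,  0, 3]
λ = 3: alg = 5, geom = 4

Step 1 — factor the characteristic polynomial to read off the algebraic multiplicities:
  χ_A(x) = (x - 3)^5

Step 2 — compute geometric multiplicities via the rank-nullity identity g(λ) = n − rank(A − λI):
  rank(A − (3)·I) = 1, so dim ker(A − (3)·I) = n − 1 = 4

Summary:
  λ = 3: algebraic multiplicity = 5, geometric multiplicity = 4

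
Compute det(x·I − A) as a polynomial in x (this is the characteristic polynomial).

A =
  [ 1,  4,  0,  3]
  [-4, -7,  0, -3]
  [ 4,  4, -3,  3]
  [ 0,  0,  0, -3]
x^4 + 12*x^3 + 54*x^2 + 108*x + 81

Expanding det(x·I − A) (e.g. by cofactor expansion or by noting that A is similar to its Jordan form J, which has the same characteristic polynomial as A) gives
  χ_A(x) = x^4 + 12*x^3 + 54*x^2 + 108*x + 81
which factors as (x + 3)^4. The eigenvalues (with algebraic multiplicities) are λ = -3 with multiplicity 4.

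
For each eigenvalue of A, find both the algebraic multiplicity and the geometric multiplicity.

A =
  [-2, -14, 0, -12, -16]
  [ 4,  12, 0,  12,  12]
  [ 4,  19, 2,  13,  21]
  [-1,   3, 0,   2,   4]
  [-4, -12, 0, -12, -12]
λ = -4: alg = 1, geom = 1; λ = 0: alg = 1, geom = 1; λ = 2: alg = 3, geom = 1

Step 1 — factor the characteristic polynomial to read off the algebraic multiplicities:
  χ_A(x) = x*(x - 2)^3*(x + 4)

Step 2 — compute geometric multiplicities via the rank-nullity identity g(λ) = n − rank(A − λI):
  rank(A − (-4)·I) = 4, so dim ker(A − (-4)·I) = n − 4 = 1
  rank(A − (0)·I) = 4, so dim ker(A − (0)·I) = n − 4 = 1
  rank(A − (2)·I) = 4, so dim ker(A − (2)·I) = n − 4 = 1

Summary:
  λ = -4: algebraic multiplicity = 1, geometric multiplicity = 1
  λ = 0: algebraic multiplicity = 1, geometric multiplicity = 1
  λ = 2: algebraic multiplicity = 3, geometric multiplicity = 1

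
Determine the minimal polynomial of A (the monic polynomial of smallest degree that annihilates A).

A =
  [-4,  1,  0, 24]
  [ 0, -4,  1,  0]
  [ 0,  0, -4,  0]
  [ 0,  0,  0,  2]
x^4 + 10*x^3 + 24*x^2 - 32*x - 128

The characteristic polynomial is χ_A(x) = (x - 2)*(x + 4)^3, so the eigenvalues are known. The minimal polynomial is
  m_A(x) = Π_λ (x − λ)^{k_λ}
where k_λ is the size of the *largest* Jordan block for λ (equivalently, the smallest k with (A − λI)^k v = 0 for every generalised eigenvector v of λ).

  λ = -4: largest Jordan block has size 3, contributing (x + 4)^3
  λ = 2: largest Jordan block has size 1, contributing (x − 2)

So m_A(x) = (x - 2)*(x + 4)^3 = x^4 + 10*x^3 + 24*x^2 - 32*x - 128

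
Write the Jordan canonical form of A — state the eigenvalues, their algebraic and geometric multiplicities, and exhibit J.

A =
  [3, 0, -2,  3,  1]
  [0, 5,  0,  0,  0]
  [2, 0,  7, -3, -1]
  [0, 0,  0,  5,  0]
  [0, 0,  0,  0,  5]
J_2(5) ⊕ J_1(5) ⊕ J_1(5) ⊕ J_1(5)

The characteristic polynomial is
  det(x·I − A) = x^5 - 25*x^4 + 250*x^3 - 1250*x^2 + 3125*x - 3125 = (x - 5)^5

Eigenvalues and multiplicities (the geometric multiplicity of λ is n − rank(A − λI), which equals the number of Jordan blocks for λ):
  λ = 5: algebraic multiplicity = 5, geometric multiplicity = 4

Determining the block sizes for each eigenvalue:
  λ = 5: 4 blocks summing to 5 forces exactly one block of size 2 and the rest size 1 → block sizes [2, 1, 1, 1]

Assembling the blocks gives a Jordan form
J =
  [5, 1, 0, 0, 0]
  [0, 5, 0, 0, 0]
  [0, 0, 5, 0, 0]
  [0, 0, 0, 5, 0]
  [0, 0, 0, 0, 5]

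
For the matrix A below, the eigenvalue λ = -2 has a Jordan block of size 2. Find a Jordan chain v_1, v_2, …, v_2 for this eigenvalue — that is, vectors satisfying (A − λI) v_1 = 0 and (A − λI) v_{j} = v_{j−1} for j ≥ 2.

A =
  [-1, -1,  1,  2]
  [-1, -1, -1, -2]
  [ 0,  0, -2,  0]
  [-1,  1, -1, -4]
A Jordan chain for λ = -2 of length 2:
v_1 = (1, -1, 0, -1)ᵀ
v_2 = (1, 0, 0, 0)ᵀ

Let N = A − (-2)·I. We want v_2 with N^2 v_2 = 0 but N^1 v_2 ≠ 0; then v_{j-1} := N · v_j for j = 2, …, 2.

Pick v_2 = (1, 0, 0, 0)ᵀ.
Then v_1 = N · v_2 = (1, -1, 0, -1)ᵀ.

Sanity check: (A − (-2)·I) v_1 = (0, 0, 0, 0)ᵀ = 0. ✓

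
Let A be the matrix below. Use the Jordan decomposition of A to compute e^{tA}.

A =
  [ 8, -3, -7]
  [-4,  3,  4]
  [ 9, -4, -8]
e^{tA} =
  [-t^2*exp(t) + 7*t*exp(t) + exp(t), t^2*exp(t)/2 - 3*t*exp(t), t^2*exp(t) - 7*t*exp(t)]
  [-4*t*exp(t), 2*t*exp(t) + exp(t), 4*t*exp(t)]
  [-t^2*exp(t) + 9*t*exp(t), t^2*exp(t)/2 - 4*t*exp(t), t^2*exp(t) - 9*t*exp(t) + exp(t)]

Strategy: write A = P · J · P⁻¹ where J is a Jordan canonical form, so e^{tA} = P · e^{tJ} · P⁻¹, and e^{tJ} can be computed block-by-block.

A has Jordan form
J =
  [1, 1, 0]
  [0, 1, 1]
  [0, 0, 1]
(up to reordering of blocks).

Per-block formulas:
  For a 3×3 Jordan block J_3(1): exp(t · J_3(1)) = e^(1t)·(I + t·N + (t^2/2)·N^2), where N is the 3×3 nilpotent shift.

After assembling e^{tJ} and conjugating by P, we get:

e^{tA} =
  [-t^2*exp(t) + 7*t*exp(t) + exp(t), t^2*exp(t)/2 - 3*t*exp(t), t^2*exp(t) - 7*t*exp(t)]
  [-4*t*exp(t), 2*t*exp(t) + exp(t), 4*t*exp(t)]
  [-t^2*exp(t) + 9*t*exp(t), t^2*exp(t)/2 - 4*t*exp(t), t^2*exp(t) - 9*t*exp(t) + exp(t)]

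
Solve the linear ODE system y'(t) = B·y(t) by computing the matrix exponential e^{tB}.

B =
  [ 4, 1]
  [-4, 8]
e^{tB} =
  [-2*t*exp(6*t) + exp(6*t), t*exp(6*t)]
  [-4*t*exp(6*t), 2*t*exp(6*t) + exp(6*t)]

Strategy: write B = P · J · P⁻¹ where J is a Jordan canonical form, so e^{tB} = P · e^{tJ} · P⁻¹, and e^{tJ} can be computed block-by-block.

B has Jordan form
J =
  [6, 1]
  [0, 6]
(up to reordering of blocks).

Per-block formulas:
  For a 2×2 Jordan block J_2(6): exp(t · J_2(6)) = e^(6t)·(I + t·N), where N is the 2×2 nilpotent shift.

After assembling e^{tJ} and conjugating by P, we get:

e^{tB} =
  [-2*t*exp(6*t) + exp(6*t), t*exp(6*t)]
  [-4*t*exp(6*t), 2*t*exp(6*t) + exp(6*t)]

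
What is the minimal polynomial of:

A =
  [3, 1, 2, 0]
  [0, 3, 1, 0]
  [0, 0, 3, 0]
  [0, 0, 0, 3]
x^3 - 9*x^2 + 27*x - 27

The characteristic polynomial is χ_A(x) = (x - 3)^4, so the eigenvalues are known. The minimal polynomial is
  m_A(x) = Π_λ (x − λ)^{k_λ}
where k_λ is the size of the *largest* Jordan block for λ (equivalently, the smallest k with (A − λI)^k v = 0 for every generalised eigenvector v of λ).

  λ = 3: largest Jordan block has size 3, contributing (x − 3)^3

So m_A(x) = (x - 3)^3 = x^3 - 9*x^2 + 27*x - 27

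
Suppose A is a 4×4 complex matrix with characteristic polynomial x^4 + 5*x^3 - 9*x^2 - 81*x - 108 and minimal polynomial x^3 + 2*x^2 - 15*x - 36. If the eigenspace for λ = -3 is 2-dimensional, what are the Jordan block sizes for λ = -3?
Block sizes for λ = -3: [2, 1]

Step 1 — from the characteristic polynomial, algebraic multiplicity of λ = -3 is 3. From dim ker(A − (-3)·I) = 2, there are exactly 2 Jordan blocks for λ = -3.
Step 2 — from the minimal polynomial, the factor (x + 3)^2 tells us the largest block for λ = -3 has size 2.
Step 3 — with total size 3, 2 blocks, and largest block 2, the block sizes (in nonincreasing order) are [2, 1].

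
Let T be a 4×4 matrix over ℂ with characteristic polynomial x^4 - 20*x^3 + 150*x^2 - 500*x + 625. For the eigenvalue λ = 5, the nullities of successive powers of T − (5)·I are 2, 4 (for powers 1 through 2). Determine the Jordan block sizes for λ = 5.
Block sizes for λ = 5: [2, 2]

From the dimensions of kernels of powers, the number of Jordan blocks of size at least j is d_j − d_{j−1} where d_j = dim ker(N^j) (with d_0 = 0). Computing the differences gives [2, 2].
The number of blocks of size exactly k is (#blocks of size ≥ k) − (#blocks of size ≥ k + 1), so the partition is: 2 block(s) of size 2.
In nonincreasing order the block sizes are [2, 2].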